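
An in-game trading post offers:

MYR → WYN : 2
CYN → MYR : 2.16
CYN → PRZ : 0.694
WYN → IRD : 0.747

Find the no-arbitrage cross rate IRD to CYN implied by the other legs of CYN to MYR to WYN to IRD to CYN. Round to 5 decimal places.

Known legs of the cycle: 2.16 × 2 × 0.747 = 3.22704
For no arbitrage the full-cycle product must be 1, so the missing rate is 1 / 3.22704 ≈ 0.3098815.

0.30988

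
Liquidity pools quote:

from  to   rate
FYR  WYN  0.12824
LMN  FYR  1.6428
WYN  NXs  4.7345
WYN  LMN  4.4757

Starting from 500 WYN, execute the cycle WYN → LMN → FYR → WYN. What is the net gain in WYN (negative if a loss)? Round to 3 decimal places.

-28.546

500 WYN × 4.4757 = 2237.85 LMN
2237.85 LMN × 1.6428 = 3676.33998 FYR
3676.33998 FYR × 0.12824 = 471.4538390352 WYN
Net change: 471.4538390352 − 500 = -28.5461609648 WYN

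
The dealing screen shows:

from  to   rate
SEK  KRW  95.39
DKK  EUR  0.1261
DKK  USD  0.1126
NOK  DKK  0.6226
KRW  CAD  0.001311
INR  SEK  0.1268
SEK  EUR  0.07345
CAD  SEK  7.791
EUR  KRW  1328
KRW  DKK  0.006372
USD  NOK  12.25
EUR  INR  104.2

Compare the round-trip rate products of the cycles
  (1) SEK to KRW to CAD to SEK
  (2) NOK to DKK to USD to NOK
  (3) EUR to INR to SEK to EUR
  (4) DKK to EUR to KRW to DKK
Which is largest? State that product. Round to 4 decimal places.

1.0671

(1) 95.39 × 0.001311 × 7.791 = 0.97431
(2) 0.6226 × 0.1126 × 12.25 = 0.85878
(3) 104.2 × 0.1268 × 0.07345 = 0.97046
(4) 0.1261 × 1328 × 0.006372 = 1.06706
Highest is cycle (4) at 1.0671 (>1, arbitrage).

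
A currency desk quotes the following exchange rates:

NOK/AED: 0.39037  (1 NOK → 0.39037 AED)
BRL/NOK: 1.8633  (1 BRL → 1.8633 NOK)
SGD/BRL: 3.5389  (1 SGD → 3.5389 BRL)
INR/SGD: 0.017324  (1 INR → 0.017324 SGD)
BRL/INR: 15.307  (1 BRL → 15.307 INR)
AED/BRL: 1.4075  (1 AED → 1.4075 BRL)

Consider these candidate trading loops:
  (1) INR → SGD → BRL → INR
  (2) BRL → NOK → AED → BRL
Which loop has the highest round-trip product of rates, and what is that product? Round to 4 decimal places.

1.0238

(1) 0.017324 × 3.5389 × 15.307 = 0.93844
(2) 1.8633 × 0.39037 × 1.4075 = 1.02378
Highest is cycle (2) at 1.0238 (>1, arbitrage).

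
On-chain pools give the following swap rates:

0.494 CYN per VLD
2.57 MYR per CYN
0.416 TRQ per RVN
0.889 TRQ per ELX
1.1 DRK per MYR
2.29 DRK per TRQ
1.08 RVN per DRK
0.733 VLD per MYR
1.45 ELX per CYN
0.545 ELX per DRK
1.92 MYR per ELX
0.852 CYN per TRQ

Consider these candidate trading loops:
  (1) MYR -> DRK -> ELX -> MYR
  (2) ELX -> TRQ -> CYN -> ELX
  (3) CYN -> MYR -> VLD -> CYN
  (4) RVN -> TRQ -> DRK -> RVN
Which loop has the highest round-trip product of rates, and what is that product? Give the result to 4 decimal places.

(1) 1.1 × 0.545 × 1.92 = 1.15104
(2) 0.889 × 0.852 × 1.45 = 1.09827
(3) 2.57 × 0.733 × 0.494 = 0.93060
(4) 0.416 × 2.29 × 1.08 = 1.02885
Highest is cycle (1) at 1.1510 (>1, arbitrage).

1.1510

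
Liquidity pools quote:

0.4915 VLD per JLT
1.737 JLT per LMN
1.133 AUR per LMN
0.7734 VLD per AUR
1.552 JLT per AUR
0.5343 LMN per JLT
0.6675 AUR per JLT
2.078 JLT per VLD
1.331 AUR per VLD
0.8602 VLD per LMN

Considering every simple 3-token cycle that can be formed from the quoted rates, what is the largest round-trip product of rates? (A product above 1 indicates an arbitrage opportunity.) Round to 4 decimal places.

1.0728

JLT→AUR→VLD→JLT: 0.6675 × 0.7734 × 2.078 = 1.07276
JLT→VLD→AUR→JLT: 0.4915 × 1.331 × 1.552 = 1.01530
LMN→VLD→JLT→LMN: 0.8602 × 2.078 × 0.5343 = 0.95506
LMN→AUR→JLT→LMN: 1.133 × 1.552 × 0.5343 = 0.93952
Maximum is JLT→AUR→VLD→JLT at 1.0728; arbitrage exists.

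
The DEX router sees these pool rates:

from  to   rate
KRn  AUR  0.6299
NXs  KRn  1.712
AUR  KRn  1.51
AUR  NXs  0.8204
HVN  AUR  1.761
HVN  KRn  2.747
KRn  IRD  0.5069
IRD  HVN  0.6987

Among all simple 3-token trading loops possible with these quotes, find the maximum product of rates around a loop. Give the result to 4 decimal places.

KRn→IRD→HVN→KRn: 0.5069 × 0.6987 × 2.747 = 0.97291
AUR→NXs→KRn→AUR: 0.8204 × 1.712 × 0.6299 = 0.88471
Maximum is KRn→IRD→HVN→KRn at 0.9729; no arbitrage — every cycle loses value.

0.9729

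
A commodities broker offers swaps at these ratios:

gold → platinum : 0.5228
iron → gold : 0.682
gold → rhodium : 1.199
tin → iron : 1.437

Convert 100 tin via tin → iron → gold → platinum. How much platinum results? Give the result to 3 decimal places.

51.236

100 tin × 1.437 = 143.7 iron
143.7 iron × 0.682 = 98.0034 gold
98.0034 gold × 0.5228 = 51.23617752 platinum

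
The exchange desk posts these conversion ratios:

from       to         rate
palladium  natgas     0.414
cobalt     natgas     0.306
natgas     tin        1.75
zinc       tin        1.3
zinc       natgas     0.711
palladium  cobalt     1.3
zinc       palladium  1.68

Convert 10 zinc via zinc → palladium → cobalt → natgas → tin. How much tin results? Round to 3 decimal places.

10 zinc × 1.68 = 16.8 palladium
16.8 palladium × 1.3 = 21.84 cobalt
21.84 cobalt × 0.306 = 6.68304 natgas
6.68304 natgas × 1.75 = 11.69532 tin

11.695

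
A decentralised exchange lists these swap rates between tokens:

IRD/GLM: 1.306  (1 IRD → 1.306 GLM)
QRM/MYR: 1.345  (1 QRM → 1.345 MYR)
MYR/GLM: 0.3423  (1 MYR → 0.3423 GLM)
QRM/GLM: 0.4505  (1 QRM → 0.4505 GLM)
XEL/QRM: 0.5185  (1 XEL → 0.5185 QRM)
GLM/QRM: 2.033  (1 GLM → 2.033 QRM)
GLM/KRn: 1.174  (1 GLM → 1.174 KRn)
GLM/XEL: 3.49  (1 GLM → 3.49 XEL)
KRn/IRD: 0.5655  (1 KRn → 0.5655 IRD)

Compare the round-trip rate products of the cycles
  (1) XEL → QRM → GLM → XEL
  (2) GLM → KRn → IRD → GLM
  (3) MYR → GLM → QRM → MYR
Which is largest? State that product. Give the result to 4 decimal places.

0.9360

(1) 0.5185 × 0.4505 × 3.49 = 0.81521
(2) 1.174 × 0.5655 × 1.306 = 0.86705
(3) 0.3423 × 2.033 × 1.345 = 0.93598
Highest is cycle (3) at 0.9360 (≤1, no arbitrage).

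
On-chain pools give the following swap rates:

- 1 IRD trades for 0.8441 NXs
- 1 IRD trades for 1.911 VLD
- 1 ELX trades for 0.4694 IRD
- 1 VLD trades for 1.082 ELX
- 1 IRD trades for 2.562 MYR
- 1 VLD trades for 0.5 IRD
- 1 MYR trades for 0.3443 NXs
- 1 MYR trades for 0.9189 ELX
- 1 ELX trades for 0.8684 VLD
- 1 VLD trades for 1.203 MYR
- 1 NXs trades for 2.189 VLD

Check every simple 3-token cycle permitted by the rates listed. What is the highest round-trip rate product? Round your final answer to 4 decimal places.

1.1051

ELX→IRD→MYR→ELX: 0.4694 × 2.562 × 0.9189 = 1.10507
ELX→IRD→VLD→ELX: 0.4694 × 1.911 × 1.082 = 0.97058
ELX→VLD→MYR→ELX: 0.8684 × 1.203 × 0.9189 = 0.95996
VLD→IRD→NXs→VLD: 0.5 × 0.8441 × 2.189 = 0.92387
VLD→MYR→NXs→VLD: 1.203 × 0.3443 × 2.189 = 0.90667
Maximum is ELX→IRD→MYR→ELX at 1.1051; arbitrage exists.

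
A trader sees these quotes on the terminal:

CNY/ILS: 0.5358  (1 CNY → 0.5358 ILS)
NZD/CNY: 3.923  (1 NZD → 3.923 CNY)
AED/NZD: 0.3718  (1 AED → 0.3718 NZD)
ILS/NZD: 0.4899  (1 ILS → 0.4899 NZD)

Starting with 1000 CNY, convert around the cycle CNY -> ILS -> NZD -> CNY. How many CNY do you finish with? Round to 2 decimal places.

1029.74

1000 CNY × 0.5358 = 535.8 ILS
535.8 ILS × 0.4899 = 262.48842 NZD
262.48842 NZD × 3.923 = 1029.74207166 CNY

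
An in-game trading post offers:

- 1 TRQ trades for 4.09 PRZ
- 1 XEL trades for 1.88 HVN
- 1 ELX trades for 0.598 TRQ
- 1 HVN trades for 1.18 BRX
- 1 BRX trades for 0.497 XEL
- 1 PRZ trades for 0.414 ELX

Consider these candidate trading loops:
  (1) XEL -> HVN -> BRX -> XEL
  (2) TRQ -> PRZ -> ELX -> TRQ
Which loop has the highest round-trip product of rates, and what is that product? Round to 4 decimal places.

(1) 1.88 × 1.18 × 0.497 = 1.10254
(2) 4.09 × 0.414 × 0.598 = 1.01257
Highest is cycle (1) at 1.1025 (>1, arbitrage).

1.1025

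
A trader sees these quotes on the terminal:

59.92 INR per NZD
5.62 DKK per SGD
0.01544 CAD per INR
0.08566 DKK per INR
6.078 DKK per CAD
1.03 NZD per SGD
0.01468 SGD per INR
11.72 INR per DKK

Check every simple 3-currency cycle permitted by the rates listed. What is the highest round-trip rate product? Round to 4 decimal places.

1.0999

DKK→INR→CAD→DKK: 11.72 × 0.01544 × 6.078 = 1.09986
DKK→INR→SGD→DKK: 11.72 × 0.01468 × 5.62 = 0.96692
NZD→INR→SGD→NZD: 59.92 × 0.01468 × 1.03 = 0.90601
Maximum is DKK→INR→CAD→DKK at 1.0999; arbitrage exists.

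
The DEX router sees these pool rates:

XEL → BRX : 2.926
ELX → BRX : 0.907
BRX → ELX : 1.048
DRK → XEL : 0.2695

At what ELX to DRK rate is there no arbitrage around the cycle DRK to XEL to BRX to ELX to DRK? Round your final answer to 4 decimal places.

1.2101

Known legs of the cycle: 0.2695 × 2.926 × 1.048 = 0.826407736
For no arbitrage the full-cycle product must be 1, so the missing rate is 1 / 0.826407736 ≈ 1.210056.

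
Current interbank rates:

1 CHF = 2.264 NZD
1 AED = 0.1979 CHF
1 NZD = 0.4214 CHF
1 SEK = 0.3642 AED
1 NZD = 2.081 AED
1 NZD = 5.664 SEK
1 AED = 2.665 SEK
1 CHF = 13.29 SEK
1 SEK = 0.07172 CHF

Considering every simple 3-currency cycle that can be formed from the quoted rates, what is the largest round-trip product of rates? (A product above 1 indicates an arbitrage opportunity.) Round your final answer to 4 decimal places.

AED→CHF→SEK→AED: 0.1979 × 13.29 × 0.3642 = 0.95788
NZD→AED→CHF→NZD: 2.081 × 0.1979 × 2.264 = 0.93238
NZD→SEK→CHF→NZD: 5.664 × 0.07172 × 2.264 = 0.91969
Maximum is AED→CHF→SEK→AED at 0.9579; no arbitrage — every cycle loses value.

0.9579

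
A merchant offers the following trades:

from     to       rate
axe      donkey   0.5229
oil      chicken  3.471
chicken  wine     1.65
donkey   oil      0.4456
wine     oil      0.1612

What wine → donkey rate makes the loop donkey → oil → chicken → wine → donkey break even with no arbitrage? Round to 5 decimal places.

Known legs of the cycle: 0.4456 × 3.471 × 1.65 = 2.55201804
For no arbitrage the full-cycle product must be 1, so the missing rate is 1 / 2.55201804 ≈ 0.3918468.

0.39185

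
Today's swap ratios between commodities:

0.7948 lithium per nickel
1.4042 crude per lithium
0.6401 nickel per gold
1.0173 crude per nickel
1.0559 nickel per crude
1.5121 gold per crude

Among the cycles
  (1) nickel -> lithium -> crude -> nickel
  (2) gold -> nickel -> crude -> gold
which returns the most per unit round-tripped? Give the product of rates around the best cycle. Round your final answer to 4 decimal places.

1.1784

(1) 0.7948 × 1.4042 × 1.0559 = 1.17845
(2) 0.6401 × 1.0173 × 1.5121 = 0.98464
Highest is cycle (1) at 1.1784 (>1, arbitrage).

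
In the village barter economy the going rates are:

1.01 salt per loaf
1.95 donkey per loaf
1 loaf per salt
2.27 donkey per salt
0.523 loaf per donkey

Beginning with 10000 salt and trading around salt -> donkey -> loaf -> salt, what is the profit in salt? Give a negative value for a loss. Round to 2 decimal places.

1990.82

10000 salt × 2.27 = 22700 donkey
22700 donkey × 0.523 = 11872.1 loaf
11872.1 loaf × 1.01 = 11990.821 salt
Net change: 11990.821 − 10000 = 1990.821 salt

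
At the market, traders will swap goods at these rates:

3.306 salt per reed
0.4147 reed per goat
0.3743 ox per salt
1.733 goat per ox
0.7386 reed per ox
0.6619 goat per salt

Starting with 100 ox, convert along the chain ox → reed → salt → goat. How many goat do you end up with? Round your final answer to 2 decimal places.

100 ox × 0.7386 = 73.86 reed
73.86 reed × 3.306 = 244.18116 salt
244.18116 salt × 0.6619 = 161.623509804 goat

161.62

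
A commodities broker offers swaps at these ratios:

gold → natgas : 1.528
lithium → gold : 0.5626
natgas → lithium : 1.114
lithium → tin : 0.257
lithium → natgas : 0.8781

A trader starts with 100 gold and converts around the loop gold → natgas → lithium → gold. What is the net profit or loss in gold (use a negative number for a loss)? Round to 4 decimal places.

100 gold × 1.528 = 152.8 natgas
152.8 natgas × 1.114 = 170.2192 lithium
170.2192 lithium × 0.5626 = 95.76532192 gold
Net change: 95.76532192 − 100 = -4.23467808 gold

-4.2347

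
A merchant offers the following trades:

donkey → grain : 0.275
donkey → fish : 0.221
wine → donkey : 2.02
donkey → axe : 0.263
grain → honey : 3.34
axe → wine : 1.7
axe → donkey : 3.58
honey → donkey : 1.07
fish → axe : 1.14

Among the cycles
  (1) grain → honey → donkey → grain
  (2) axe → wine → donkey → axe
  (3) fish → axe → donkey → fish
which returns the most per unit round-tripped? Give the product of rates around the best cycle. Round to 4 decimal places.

(1) 3.34 × 1.07 × 0.275 = 0.98280
(2) 1.7 × 2.02 × 0.263 = 0.90314
(3) 1.14 × 3.58 × 0.221 = 0.90195
Highest is cycle (1) at 0.9828 (≤1, no arbitrage).

0.9828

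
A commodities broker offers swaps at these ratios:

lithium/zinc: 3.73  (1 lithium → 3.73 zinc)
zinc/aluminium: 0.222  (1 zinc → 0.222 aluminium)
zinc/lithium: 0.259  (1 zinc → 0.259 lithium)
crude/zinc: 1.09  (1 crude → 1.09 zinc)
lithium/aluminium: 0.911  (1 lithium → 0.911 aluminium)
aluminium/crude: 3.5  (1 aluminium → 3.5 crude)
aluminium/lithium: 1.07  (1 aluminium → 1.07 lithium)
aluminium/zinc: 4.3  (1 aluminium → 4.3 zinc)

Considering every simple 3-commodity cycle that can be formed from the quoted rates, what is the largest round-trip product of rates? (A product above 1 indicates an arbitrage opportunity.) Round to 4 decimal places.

zinc→lithium→aluminium→zinc: 0.259 × 0.911 × 4.3 = 1.01458
zinc→aluminium→lithium→zinc: 0.222 × 1.07 × 3.73 = 0.88602
zinc→aluminium→crude→zinc: 0.222 × 3.5 × 1.09 = 0.84693
Maximum is zinc→lithium→aluminium→zinc at 1.0146; arbitrage exists.

1.0146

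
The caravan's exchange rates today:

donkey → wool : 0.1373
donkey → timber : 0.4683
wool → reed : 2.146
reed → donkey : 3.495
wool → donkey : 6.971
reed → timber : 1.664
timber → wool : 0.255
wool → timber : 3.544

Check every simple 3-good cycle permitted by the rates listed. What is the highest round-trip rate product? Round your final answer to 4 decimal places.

reed→donkey→wool→reed: 3.495 × 0.1373 × 2.146 = 1.02979
reed→timber→wool→reed: 1.664 × 0.255 × 2.146 = 0.91059
wool→donkey→timber→wool: 6.971 × 0.4683 × 0.255 = 0.83245
Maximum is reed→donkey→wool→reed at 1.0298; arbitrage exists.

1.0298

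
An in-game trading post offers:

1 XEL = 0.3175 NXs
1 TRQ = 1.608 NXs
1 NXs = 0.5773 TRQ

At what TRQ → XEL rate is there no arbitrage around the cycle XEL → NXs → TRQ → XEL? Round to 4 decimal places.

Known legs of the cycle: 0.3175 × 0.5773 = 0.18329275
For no arbitrage the full-cycle product must be 1, so the missing rate is 1 / 0.18329275 ≈ 5.455753.

5.4558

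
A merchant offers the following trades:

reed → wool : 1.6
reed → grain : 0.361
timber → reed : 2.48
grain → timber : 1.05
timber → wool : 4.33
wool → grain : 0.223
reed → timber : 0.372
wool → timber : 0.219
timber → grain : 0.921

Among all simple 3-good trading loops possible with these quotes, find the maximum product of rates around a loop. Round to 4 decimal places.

1.0139

grain→timber→wool→grain: 1.05 × 4.33 × 0.223 = 1.01387
grain→timber→reed→grain: 1.05 × 2.48 × 0.361 = 0.94004
timber→reed→wool→timber: 2.48 × 1.6 × 0.219 = 0.86899
Maximum is grain→timber→wool→grain at 1.0139; arbitrage exists.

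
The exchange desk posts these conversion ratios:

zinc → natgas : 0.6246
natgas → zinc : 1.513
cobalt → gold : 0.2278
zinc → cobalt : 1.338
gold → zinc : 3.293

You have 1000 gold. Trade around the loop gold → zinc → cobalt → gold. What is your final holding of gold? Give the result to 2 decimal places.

1003.69

1000 gold × 3.293 = 3293 zinc
3293 zinc × 1.338 = 4406.034 cobalt
4406.034 cobalt × 0.2278 = 1003.6945452 gold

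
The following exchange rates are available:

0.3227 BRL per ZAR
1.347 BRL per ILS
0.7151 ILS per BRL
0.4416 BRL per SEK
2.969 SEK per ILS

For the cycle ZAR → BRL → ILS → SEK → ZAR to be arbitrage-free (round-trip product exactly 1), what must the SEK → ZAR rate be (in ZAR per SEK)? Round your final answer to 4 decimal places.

1.4596

Known legs of the cycle: 0.3227 × 0.7151 × 2.969 = 0.68513466413
For no arbitrage the full-cycle product must be 1, so the missing rate is 1 / 0.68513466413 ≈ 1.459567.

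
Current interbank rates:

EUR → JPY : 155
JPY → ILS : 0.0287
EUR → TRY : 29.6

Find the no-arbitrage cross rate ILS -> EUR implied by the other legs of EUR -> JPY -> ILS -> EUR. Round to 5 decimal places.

Known legs of the cycle: 155 × 0.0287 = 4.4485
For no arbitrage the full-cycle product must be 1, so the missing rate is 1 / 4.4485 ≈ 0.2247949.

0.22479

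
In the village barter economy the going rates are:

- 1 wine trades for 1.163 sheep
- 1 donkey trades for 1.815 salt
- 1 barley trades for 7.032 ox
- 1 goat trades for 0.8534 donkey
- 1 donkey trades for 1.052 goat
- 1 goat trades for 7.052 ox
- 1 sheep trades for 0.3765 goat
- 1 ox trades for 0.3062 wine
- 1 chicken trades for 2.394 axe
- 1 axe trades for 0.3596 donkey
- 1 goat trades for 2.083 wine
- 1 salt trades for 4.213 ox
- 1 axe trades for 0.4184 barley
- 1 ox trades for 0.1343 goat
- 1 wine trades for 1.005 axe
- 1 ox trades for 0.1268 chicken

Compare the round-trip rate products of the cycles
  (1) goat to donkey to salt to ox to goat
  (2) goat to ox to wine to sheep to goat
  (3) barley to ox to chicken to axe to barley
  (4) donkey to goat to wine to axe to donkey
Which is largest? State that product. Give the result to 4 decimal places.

0.9455

(1) 0.8534 × 1.815 × 4.213 × 0.1343 = 0.87639
(2) 7.052 × 0.3062 × 1.163 × 0.3765 = 0.94550
(3) 7.032 × 0.1268 × 2.394 × 0.4184 = 0.89313
(4) 1.052 × 2.083 × 1.005 × 0.3596 = 0.79194
Highest is cycle (2) at 0.9455 (≤1, no arbitrage).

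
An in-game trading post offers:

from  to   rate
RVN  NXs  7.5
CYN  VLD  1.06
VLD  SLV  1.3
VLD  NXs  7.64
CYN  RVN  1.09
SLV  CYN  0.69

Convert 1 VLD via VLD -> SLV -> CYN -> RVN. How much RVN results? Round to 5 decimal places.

0.97773

1 VLD × 1.3 = 1.3 SLV
1.3 SLV × 0.69 = 0.897 CYN
0.897 CYN × 1.09 = 0.97773 RVN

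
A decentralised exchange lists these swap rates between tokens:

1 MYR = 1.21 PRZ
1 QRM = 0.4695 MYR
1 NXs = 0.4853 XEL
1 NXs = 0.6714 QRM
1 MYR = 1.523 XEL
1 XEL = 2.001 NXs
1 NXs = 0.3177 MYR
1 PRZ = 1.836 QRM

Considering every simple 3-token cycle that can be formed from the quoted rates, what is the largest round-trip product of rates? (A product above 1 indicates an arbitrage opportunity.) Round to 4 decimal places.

PRZ→QRM→MYR→PRZ: 1.836 × 0.4695 × 1.21 = 1.04302
NXs→MYR→XEL→NXs: 0.3177 × 1.523 × 2.001 = 0.96820
Maximum is PRZ→QRM→MYR→PRZ at 1.0430; arbitrage exists.

1.0430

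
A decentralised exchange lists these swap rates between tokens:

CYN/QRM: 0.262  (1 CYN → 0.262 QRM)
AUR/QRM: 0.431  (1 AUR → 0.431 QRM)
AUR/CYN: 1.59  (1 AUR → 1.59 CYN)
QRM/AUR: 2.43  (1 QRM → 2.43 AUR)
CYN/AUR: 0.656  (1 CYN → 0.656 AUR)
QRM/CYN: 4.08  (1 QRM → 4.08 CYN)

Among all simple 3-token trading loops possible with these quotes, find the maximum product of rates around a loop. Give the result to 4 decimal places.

AUR→QRM→CYN→AUR: 0.431 × 4.08 × 0.656 = 1.15356
AUR→CYN→QRM→AUR: 1.59 × 0.262 × 2.43 = 1.01229
Maximum is AUR→QRM→CYN→AUR at 1.1536; arbitrage exists.

1.1536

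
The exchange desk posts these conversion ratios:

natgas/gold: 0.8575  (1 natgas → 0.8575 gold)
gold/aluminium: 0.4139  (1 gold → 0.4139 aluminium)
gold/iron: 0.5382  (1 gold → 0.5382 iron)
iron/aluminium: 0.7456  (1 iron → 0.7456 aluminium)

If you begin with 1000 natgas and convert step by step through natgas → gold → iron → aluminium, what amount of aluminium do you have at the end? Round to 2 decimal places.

1000 natgas × 0.8575 = 857.5 gold
857.5 gold × 0.5382 = 461.5065 iron
461.5065 iron × 0.7456 = 344.0992464 aluminium

344.10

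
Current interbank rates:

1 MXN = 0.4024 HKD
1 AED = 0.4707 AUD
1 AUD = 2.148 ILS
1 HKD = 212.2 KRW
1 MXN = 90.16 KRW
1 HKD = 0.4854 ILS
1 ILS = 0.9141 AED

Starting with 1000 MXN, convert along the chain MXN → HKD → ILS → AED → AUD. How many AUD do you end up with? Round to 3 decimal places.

84.042

1000 MXN × 0.4024 = 402.4 HKD
402.4 HKD × 0.4854 = 195.32496 ILS
195.32496 ILS × 0.9141 = 178.546545936 AED
178.546545936 AED × 0.4707 = 84.0418591720752 AUD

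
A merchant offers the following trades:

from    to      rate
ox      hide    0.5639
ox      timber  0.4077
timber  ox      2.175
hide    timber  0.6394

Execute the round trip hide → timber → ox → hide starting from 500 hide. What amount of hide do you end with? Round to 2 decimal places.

392.11

500 hide × 0.6394 = 319.7 timber
319.7 timber × 2.175 = 695.3475 ox
695.3475 ox × 0.5639 = 392.10645525 hide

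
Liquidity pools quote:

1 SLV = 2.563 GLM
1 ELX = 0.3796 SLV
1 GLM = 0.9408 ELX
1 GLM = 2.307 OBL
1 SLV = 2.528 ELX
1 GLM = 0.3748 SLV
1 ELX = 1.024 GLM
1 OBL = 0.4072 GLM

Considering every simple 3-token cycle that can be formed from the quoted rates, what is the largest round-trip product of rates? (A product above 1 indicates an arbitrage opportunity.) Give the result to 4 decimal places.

0.9702

GLM→SLV→ELX→GLM: 0.3748 × 2.528 × 1.024 = 0.97023
GLM→ELX→SLV→GLM: 0.9408 × 0.3796 × 2.563 = 0.91532
Maximum is GLM→SLV→ELX→GLM at 0.9702; no arbitrage — every cycle loses value.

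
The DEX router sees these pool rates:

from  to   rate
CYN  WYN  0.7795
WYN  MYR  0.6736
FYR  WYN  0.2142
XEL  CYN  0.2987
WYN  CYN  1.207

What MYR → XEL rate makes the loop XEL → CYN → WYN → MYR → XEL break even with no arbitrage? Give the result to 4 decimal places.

Known legs of the cycle: 0.2987 × 0.7795 × 0.6736 = 0.15683876744
For no arbitrage the full-cycle product must be 1, so the missing rate is 1 / 0.15683876744 ≈ 6.375975.

6.3760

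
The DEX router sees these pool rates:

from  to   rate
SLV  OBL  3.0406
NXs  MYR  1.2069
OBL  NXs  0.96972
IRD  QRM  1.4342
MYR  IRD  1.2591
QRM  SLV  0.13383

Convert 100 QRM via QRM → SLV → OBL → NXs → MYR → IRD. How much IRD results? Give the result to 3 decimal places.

100 QRM × 0.13383 = 13.383 SLV
13.383 SLV × 3.0406 = 40.6923498 OBL
40.6923498 OBL × 0.96972 = 39.460185448056 NXs
39.460185448056 NXs × 1.2069 = 47.6244978172587864 MYR
47.6244978172587864 MYR × 1.2591 = 59.96400520171053795624 IRD

59.964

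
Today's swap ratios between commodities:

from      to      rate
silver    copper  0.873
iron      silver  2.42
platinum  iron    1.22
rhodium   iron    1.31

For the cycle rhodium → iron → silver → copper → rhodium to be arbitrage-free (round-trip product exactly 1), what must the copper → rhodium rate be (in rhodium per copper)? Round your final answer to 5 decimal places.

Known legs of the cycle: 1.31 × 2.42 × 0.873 = 2.7675846
For no arbitrage the full-cycle product must be 1, so the missing rate is 1 / 2.7675846 ≈ 0.3613259.

0.36133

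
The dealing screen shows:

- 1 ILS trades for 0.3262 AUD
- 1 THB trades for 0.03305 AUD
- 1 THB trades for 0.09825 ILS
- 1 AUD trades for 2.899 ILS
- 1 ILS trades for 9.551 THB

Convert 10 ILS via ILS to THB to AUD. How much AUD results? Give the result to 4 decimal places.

3.1566

10 ILS × 9.551 = 95.51 THB
95.51 THB × 0.03305 = 3.1566055 AUD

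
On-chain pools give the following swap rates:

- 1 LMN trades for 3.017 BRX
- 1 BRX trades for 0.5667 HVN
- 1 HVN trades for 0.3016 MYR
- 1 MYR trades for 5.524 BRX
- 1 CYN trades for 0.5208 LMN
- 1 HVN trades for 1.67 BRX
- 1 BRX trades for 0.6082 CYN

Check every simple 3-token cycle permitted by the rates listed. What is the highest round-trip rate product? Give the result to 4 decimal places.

0.9556

CYN→LMN→BRX→CYN: 0.5208 × 3.017 × 0.6082 = 0.95564
BRX→HVN→MYR→BRX: 0.5667 × 0.3016 × 5.524 = 0.94414
Maximum is CYN→LMN→BRX→CYN at 0.9556; no arbitrage — every cycle loses value.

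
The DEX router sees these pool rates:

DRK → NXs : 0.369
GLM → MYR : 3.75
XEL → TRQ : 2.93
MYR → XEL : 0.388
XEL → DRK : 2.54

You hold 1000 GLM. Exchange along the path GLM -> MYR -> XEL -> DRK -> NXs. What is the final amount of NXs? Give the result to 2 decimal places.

1000 GLM × 3.75 = 3750 MYR
3750 MYR × 0.388 = 1455 XEL
1455 XEL × 2.54 = 3695.7 DRK
3695.7 DRK × 0.369 = 1363.7133 NXs

1363.71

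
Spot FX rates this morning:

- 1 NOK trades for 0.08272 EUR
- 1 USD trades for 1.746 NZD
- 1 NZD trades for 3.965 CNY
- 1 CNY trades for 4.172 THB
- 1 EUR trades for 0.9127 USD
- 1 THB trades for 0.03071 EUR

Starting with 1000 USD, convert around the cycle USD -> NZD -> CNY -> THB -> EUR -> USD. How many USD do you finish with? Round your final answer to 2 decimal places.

1000 USD × 1.746 = 1746 NZD
1746 NZD × 3.965 = 6922.89 CNY
6922.89 CNY × 4.172 = 28882.29708 THB
28882.29708 THB × 0.03071 = 886.9753433268 EUR
886.9753433268 EUR × 0.9127 = 809.54239585437036 USD

809.54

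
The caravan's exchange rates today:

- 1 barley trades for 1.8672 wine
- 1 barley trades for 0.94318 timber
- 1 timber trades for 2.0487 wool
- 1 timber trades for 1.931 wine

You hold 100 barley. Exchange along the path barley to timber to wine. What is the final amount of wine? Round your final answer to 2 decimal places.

100 barley × 0.94318 = 94.318 timber
94.318 timber × 1.931 = 182.128058 wine

182.13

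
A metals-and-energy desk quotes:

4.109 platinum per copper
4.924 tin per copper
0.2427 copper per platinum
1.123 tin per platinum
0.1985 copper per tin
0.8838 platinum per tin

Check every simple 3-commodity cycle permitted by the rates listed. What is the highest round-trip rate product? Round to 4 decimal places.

1.0562

copper→tin→platinum→copper: 4.924 × 0.8838 × 0.2427 = 1.05619
copper→platinum→tin→copper: 4.109 × 1.123 × 0.1985 = 0.91596
Maximum is copper→tin→platinum→copper at 1.0562; arbitrage exists.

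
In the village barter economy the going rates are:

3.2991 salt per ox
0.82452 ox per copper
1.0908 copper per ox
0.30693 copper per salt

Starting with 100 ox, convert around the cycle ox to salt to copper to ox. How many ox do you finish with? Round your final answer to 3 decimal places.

100 ox × 3.2991 = 329.91 salt
329.91 salt × 0.30693 = 101.2592763 copper
101.2592763 copper × 0.82452 = 83.490298494876 ox

83.490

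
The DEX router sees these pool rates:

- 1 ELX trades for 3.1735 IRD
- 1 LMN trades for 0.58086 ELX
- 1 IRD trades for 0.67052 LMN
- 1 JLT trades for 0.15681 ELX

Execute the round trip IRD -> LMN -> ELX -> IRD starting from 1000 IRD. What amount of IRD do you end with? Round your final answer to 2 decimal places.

1000 IRD × 0.67052 = 670.52 LMN
670.52 LMN × 0.58086 = 389.4782472 ELX
389.4782472 ELX × 3.1735 = 1236.0092174892 IRD

1236.01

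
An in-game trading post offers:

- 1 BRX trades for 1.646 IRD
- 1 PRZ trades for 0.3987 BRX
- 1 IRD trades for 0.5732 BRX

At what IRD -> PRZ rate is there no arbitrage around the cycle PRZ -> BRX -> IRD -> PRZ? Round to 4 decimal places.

Known legs of the cycle: 0.3987 × 1.646 = 0.6562602
For no arbitrage the full-cycle product must be 1, so the missing rate is 1 / 0.6562602 ≈ 1.523786.

1.5238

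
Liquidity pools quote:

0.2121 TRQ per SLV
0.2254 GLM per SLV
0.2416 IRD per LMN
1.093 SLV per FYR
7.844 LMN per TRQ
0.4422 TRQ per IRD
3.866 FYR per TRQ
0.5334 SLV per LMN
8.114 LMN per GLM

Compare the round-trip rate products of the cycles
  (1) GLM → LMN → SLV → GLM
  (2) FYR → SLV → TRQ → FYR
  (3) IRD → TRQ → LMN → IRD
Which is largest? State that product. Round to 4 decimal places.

0.9755

(1) 8.114 × 0.5334 × 0.2254 = 0.97553
(2) 1.093 × 0.2121 × 3.866 = 0.89624
(3) 0.4422 × 7.844 × 0.2416 = 0.83802
Highest is cycle (1) at 0.9755 (≤1, no arbitrage).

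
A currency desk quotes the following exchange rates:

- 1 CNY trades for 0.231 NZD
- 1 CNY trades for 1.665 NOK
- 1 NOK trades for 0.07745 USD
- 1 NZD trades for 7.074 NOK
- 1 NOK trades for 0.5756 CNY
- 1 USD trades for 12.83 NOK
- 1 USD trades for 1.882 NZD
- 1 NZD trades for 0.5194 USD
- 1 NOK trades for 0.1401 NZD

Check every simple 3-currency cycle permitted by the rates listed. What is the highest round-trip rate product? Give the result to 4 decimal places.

NOK→USD→NZD→NOK: 0.07745 × 1.882 × 7.074 = 1.03111
CNY→NZD→NOK→CNY: 0.231 × 7.074 × 0.5756 = 0.94058
NOK→NZD→USD→NOK: 0.1401 × 0.5194 × 12.83 = 0.93361
Maximum is NOK→USD→NZD→NOK at 1.0311; arbitrage exists.

1.0311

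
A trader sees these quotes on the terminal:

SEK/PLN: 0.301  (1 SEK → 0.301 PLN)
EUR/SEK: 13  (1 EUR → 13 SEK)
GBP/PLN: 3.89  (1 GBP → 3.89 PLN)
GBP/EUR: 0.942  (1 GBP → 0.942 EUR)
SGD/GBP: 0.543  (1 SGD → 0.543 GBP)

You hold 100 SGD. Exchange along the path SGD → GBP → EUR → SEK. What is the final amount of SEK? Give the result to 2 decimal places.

664.96

100 SGD × 0.543 = 54.3 GBP
54.3 GBP × 0.942 = 51.1506 EUR
51.1506 EUR × 13 = 664.9578 SEK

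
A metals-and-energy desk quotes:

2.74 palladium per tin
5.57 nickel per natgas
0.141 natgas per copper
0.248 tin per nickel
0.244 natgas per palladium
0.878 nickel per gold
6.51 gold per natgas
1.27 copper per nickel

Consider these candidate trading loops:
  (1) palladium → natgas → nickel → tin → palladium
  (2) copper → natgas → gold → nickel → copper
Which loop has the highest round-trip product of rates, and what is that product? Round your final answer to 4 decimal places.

1.0235

(1) 0.244 × 5.57 × 0.248 × 2.74 = 0.92352
(2) 0.141 × 6.51 × 0.878 × 1.27 = 1.02352
Highest is cycle (2) at 1.0235 (>1, arbitrage).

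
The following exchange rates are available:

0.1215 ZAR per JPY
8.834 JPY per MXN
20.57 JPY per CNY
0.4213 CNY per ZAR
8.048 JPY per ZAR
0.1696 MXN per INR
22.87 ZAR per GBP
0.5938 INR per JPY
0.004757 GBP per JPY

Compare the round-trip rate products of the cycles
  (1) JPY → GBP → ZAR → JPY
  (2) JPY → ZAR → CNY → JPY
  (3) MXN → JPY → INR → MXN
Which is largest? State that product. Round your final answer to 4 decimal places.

1.0529

(1) 0.004757 × 22.87 × 8.048 = 0.87556
(2) 0.1215 × 0.4213 × 20.57 = 1.05294
(3) 8.834 × 0.5938 × 0.1696 = 0.88966
Highest is cycle (2) at 1.0529 (>1, arbitrage).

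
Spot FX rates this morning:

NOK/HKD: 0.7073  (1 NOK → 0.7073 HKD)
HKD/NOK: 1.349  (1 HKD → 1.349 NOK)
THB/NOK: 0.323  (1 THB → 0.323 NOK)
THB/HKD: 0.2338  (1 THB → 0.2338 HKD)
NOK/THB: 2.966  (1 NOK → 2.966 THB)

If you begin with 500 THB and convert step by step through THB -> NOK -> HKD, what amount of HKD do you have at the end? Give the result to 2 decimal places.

500 THB × 0.323 = 161.5 NOK
161.5 NOK × 0.7073 = 114.22895 HKD

114.23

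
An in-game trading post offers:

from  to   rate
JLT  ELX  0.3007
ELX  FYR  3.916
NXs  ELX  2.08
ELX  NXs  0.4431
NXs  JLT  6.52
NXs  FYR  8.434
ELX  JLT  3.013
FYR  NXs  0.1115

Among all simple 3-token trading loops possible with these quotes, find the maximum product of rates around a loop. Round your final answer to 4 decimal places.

0.9082

FYR→NXs→ELX→FYR: 0.1115 × 2.08 × 3.916 = 0.90820
NXs→JLT→ELX→NXs: 6.52 × 0.3007 × 0.4431 = 0.86873
Maximum is FYR→NXs→ELX→FYR at 0.9082; no arbitrage — every cycle loses value.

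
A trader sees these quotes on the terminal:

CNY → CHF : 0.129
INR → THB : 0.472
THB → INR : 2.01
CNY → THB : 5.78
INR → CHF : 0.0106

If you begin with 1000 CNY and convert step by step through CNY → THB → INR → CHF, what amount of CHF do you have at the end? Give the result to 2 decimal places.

123.15

1000 CNY × 5.78 = 5780 THB
5780 THB × 2.01 = 11617.8 INR
11617.8 INR × 0.0106 = 123.14868 CHF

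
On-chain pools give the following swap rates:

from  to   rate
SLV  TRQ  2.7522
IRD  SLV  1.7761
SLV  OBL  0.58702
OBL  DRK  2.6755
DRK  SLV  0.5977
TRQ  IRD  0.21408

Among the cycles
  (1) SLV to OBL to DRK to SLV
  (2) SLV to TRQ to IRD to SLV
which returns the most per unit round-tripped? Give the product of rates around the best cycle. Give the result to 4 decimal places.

(1) 0.58702 × 2.6755 × 0.5977 = 0.93873
(2) 2.7522 × 0.21408 × 1.7761 = 1.04646
Highest is cycle (2) at 1.0465 (>1, arbitrage).

1.0465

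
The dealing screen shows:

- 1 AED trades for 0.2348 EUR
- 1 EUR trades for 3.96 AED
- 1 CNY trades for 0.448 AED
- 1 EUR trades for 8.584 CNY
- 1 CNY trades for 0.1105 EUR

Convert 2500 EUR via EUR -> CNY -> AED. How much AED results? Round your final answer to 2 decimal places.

2500 EUR × 8.584 = 21460 CNY
21460 CNY × 0.448 = 9614.08 AED

9614.08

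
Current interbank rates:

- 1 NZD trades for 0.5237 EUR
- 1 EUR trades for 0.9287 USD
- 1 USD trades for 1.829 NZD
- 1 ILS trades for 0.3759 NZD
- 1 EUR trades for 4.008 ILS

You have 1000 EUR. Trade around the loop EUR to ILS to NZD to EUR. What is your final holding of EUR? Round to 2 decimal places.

789.01

1000 EUR × 4.008 = 4008 ILS
4008 ILS × 0.3759 = 1506.6072 NZD
1506.6072 NZD × 0.5237 = 789.01019064 EUR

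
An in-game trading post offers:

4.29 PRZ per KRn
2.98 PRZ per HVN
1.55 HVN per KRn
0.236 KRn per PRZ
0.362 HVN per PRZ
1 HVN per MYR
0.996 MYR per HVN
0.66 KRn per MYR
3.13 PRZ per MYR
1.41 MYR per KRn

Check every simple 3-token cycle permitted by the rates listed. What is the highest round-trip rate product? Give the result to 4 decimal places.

MYR→PRZ→HVN→MYR: 3.13 × 0.362 × 0.996 = 1.12853
KRn→HVN→PRZ→KRn: 1.55 × 2.98 × 0.236 = 1.09008
MYR→PRZ→KRn→MYR: 3.13 × 0.236 × 1.41 = 1.04154
MYR→KRn→HVN→MYR: 0.66 × 1.55 × 0.996 = 1.01891
Maximum is MYR→PRZ→HVN→MYR at 1.1285; arbitrage exists.

1.1285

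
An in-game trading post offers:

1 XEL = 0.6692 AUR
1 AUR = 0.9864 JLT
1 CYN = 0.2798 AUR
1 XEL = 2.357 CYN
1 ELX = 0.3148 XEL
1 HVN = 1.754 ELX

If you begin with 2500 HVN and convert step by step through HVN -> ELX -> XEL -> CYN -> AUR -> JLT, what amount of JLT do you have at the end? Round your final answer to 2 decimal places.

2500 HVN × 1.754 = 4385 ELX
4385 ELX × 0.3148 = 1380.398 XEL
1380.398 XEL × 2.357 = 3253.598086 CYN
3253.598086 CYN × 0.2798 = 910.3567444628 AUR
910.3567444628 AUR × 0.9864 = 897.97589273810592 JLT

897.98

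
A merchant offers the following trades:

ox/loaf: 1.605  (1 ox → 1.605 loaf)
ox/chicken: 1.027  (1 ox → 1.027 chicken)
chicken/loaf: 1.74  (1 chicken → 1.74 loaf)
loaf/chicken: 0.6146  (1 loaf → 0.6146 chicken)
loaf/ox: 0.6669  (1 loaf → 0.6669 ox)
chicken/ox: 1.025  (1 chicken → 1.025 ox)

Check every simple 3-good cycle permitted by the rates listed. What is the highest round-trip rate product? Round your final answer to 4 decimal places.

ox→chicken→loaf→ox: 1.027 × 1.74 × 0.6669 = 1.19174
ox→loaf→chicken→ox: 1.605 × 0.6146 × 1.025 = 1.01109
Maximum is ox→chicken→loaf→ox at 1.1917; arbitrage exists.

1.1917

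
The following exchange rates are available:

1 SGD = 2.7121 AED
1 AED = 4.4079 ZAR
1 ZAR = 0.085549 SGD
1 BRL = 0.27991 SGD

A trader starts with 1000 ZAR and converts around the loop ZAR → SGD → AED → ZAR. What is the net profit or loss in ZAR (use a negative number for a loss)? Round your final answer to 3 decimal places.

22.710

1000 ZAR × 0.085549 = 85.549 SGD
85.549 SGD × 2.7121 = 232.0174429 AED
232.0174429 AED × 4.4079 = 1022.70968655891 ZAR
Net change: 1022.70968655891 − 1000 = 22.70968655891 ZAR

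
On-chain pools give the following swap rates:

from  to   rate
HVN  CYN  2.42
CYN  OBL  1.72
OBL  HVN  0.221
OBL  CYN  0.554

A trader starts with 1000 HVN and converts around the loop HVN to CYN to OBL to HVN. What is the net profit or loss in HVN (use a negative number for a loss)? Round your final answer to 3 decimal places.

1000 HVN × 2.42 = 2420 CYN
2420 CYN × 1.72 = 4162.4 OBL
4162.4 OBL × 0.221 = 919.8904 HVN
Net change: 919.8904 − 1000 = -80.1096 HVN

-80.110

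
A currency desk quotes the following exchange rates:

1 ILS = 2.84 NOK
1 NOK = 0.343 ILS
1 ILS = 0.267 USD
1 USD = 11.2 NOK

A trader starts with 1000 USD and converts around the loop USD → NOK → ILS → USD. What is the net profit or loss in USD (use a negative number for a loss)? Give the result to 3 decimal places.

25.707

1000 USD × 11.2 = 11200 NOK
11200 NOK × 0.343 = 3841.6 ILS
3841.6 ILS × 0.267 = 1025.7072 USD
Net change: 1025.7072 − 1000 = 25.7072 USD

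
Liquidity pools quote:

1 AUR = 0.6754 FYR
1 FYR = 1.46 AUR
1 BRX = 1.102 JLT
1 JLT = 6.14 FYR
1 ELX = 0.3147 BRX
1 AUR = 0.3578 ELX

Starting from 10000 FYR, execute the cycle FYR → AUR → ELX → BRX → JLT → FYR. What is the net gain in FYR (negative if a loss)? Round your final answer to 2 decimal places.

10000 FYR × 1.46 = 14600 AUR
14600 AUR × 0.3578 = 5223.88 ELX
5223.88 ELX × 0.3147 = 1643.955036 BRX
1643.955036 BRX × 1.102 = 1811.638449672 JLT
1811.638449672 JLT × 6.14 = 11123.46008098608 FYR
Net change: 11123.46008098608 − 10000 = 1123.46008098608 FYR

1123.46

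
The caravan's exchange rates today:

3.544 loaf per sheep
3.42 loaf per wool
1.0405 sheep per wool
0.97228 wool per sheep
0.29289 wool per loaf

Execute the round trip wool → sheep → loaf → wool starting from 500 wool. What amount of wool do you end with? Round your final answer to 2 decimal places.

500 wool × 1.0405 = 520.25 sheep
520.25 sheep × 3.544 = 1843.766 loaf
1843.766 loaf × 0.29289 = 540.02062374 wool

540.02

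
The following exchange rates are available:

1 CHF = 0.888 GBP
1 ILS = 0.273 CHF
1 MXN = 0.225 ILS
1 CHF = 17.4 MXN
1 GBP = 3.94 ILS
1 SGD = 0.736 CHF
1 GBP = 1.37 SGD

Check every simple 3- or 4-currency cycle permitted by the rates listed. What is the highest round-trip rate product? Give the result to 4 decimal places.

1.0688

MXN→ILS→CHF→MXN: 0.225 × 0.273 × 17.4 = 1.06880
GBP→ILS→CHF→GBP: 3.94 × 0.273 × 0.888 = 0.95515
GBP→SGD→CHF→GBP: 1.37 × 0.736 × 0.888 = 0.89539
Maximum is MXN→ILS→CHF→MXN at 1.0688; arbitrage exists.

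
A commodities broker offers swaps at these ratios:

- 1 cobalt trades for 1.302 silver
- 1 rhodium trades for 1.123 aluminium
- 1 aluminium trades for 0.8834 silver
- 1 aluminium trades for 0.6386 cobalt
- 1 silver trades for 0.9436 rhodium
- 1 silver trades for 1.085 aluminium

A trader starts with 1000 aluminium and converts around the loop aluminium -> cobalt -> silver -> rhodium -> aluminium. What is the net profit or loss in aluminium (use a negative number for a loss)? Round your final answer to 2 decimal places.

1000 aluminium × 0.6386 = 638.6 cobalt
638.6 cobalt × 1.302 = 831.4572 silver
831.4572 silver × 0.9436 = 784.56301392 rhodium
784.56301392 rhodium × 1.123 = 881.06426463216 aluminium
Net change: 881.06426463216 − 1000 = -118.93573536784 aluminium

-118.94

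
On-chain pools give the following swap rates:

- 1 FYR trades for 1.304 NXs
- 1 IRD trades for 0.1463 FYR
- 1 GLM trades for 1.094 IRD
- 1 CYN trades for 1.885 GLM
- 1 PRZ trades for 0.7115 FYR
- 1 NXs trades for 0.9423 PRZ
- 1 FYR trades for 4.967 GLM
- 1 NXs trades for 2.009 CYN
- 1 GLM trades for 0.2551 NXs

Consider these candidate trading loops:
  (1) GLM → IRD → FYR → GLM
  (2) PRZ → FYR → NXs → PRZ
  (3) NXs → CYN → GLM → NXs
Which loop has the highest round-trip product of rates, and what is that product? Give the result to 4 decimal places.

(1) 1.094 × 0.1463 × 4.967 = 0.79498
(2) 0.7115 × 1.304 × 0.9423 = 0.87426
(3) 2.009 × 1.885 × 0.2551 = 0.96605
Highest is cycle (3) at 0.9661 (≤1, no arbitrage).

0.9661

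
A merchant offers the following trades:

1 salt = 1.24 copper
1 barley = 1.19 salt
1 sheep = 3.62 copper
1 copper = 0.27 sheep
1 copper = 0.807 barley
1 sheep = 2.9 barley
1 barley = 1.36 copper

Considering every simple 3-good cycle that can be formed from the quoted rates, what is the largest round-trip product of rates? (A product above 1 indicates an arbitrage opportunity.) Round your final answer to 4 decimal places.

salt→copper→barley→salt: 1.24 × 0.807 × 1.19 = 1.19081
sheep→barley→copper→sheep: 2.9 × 1.36 × 0.27 = 1.06488
Maximum is salt→copper→barley→salt at 1.1908; arbitrage exists.

1.1908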